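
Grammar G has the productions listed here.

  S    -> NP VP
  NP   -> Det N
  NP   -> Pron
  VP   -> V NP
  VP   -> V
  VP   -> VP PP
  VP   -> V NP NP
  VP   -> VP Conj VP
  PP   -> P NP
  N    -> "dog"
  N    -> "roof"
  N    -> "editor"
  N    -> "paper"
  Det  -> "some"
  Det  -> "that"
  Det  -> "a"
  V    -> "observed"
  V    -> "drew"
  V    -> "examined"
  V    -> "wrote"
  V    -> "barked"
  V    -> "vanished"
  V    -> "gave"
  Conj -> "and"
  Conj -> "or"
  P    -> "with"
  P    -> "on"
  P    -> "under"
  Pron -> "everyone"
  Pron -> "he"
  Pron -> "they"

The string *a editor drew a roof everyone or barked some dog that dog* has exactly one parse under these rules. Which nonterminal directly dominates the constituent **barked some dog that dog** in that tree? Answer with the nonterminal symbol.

VP

S
  NP
    Det: a
    N: editor
  VP
    VP
      V: drew
      NP
        Det: a
        N: roof
      NP
        Pron: everyone
    Conj: or
    VP
      V: barked
      NP
        Det: some
        N: dog
      NP
        Det: that
        N: dog
The span 'barked some dog that dog' is the VP node built by VP → V NP NP.
Its mother is the VP built by VP → VP Conj VP.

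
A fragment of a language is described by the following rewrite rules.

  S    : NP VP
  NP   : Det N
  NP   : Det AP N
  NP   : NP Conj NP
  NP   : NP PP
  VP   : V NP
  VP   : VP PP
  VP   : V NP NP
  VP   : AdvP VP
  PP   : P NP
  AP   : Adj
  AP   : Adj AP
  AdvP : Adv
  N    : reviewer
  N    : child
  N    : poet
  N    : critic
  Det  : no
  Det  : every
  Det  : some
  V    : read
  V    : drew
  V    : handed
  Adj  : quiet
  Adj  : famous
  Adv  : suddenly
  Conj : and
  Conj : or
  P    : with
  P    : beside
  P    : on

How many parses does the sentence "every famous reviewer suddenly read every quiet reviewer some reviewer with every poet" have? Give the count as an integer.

Two of the 3 distinct bracketings:
[S [NP [Det every] [AP [Adj famous]] [N reviewer]] [VP [VP [AdvP [Adv suddenly]] [VP [V read] [NP [Det every] [AP [Adj quiet]] [N reviewer]] [NP [Det some] [N reviewer]]]] [PP [P with] [NP [Det every] [N poet]]]]]
[S [NP [Det every] [AP [Adj famous]] [N reviewer]] [VP [AdvP [Adv suddenly]] [VP [VP [V read] [NP [Det every] [AP [Adj quiet]] [N reviewer]] [NP [Det some] [N reviewer]]] [PP [P with] [NP [Det every] [N poet]]]]]]
The trees differ in how a recursive rule is bracketed over the same span.

3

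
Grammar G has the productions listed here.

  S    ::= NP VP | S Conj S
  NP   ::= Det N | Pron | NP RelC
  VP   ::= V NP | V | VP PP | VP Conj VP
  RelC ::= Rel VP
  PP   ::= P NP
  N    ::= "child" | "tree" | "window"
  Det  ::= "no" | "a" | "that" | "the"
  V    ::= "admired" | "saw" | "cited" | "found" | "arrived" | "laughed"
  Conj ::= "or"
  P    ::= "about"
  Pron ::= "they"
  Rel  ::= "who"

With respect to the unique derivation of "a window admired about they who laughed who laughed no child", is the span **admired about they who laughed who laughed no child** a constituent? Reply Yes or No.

[S [NP [Det a] [N window]] [VP [VP [V admired]] [PP [P about] [NP [NP [NP [Pron they]] [RelC [Rel who] [VP [V laughed]]]] [RelC [Rel who] [VP [V laughed] [NP [Det no] [N child]]]]]]]]
The words 'admired about they who laughed who laughed no child' are exhaustively dominated by a single VP node (built by VP → VP PP), so they form a constituent.

Yes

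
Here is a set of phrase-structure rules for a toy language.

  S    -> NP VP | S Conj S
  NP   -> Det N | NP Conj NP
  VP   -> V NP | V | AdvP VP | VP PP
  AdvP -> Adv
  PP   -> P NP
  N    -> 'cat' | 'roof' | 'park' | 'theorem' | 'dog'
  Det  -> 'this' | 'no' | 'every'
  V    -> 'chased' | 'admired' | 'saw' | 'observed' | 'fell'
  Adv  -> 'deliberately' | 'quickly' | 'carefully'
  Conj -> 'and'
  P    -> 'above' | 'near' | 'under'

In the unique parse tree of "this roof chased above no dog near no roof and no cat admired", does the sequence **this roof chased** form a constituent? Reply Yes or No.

No

[S [S [NP [Det this] [N roof]] [VP [VP [VP [V chased]] [PP [P above] [NP [Det no] [N dog]]]] [PP [P near] [NP [Det no] [N roof]]]]] [Conj and] [S [NP [Det no] [N cat]] [VP [V admired]]]]
The smallest constituent containing 'this roof chased' is the S spanning 'this roof chased above no dog near no roof'; no single node in the tree dominates exactly the given words.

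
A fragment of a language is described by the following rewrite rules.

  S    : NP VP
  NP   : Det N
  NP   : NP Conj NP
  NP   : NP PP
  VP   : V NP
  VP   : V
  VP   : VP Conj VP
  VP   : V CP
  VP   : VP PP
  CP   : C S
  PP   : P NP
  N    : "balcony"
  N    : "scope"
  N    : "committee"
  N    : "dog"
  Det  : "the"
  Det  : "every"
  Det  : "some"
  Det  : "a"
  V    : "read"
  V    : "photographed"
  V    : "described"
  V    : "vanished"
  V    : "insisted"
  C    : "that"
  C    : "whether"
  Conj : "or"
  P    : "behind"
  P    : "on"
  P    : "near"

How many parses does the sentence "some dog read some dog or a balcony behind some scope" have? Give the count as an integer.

Two of the 3 distinct bracketings:
[S [NP [Det some] [N dog]] [VP [V read] [NP [NP [Det some] [N dog]] [Conj or] [NP [NP [Det a] [N balcony]] [PP [P behind] [NP [Det some] [N scope]]]]]]]
[S [NP [Det some] [N dog]] [VP [V read] [NP [NP [NP [Det some] [N dog]] [Conj or] [NP [Det a] [N balcony]]] [PP [P behind] [NP [Det some] [N scope]]]]]]
The trees differ in how a recursive rule is bracketed over the same span.

3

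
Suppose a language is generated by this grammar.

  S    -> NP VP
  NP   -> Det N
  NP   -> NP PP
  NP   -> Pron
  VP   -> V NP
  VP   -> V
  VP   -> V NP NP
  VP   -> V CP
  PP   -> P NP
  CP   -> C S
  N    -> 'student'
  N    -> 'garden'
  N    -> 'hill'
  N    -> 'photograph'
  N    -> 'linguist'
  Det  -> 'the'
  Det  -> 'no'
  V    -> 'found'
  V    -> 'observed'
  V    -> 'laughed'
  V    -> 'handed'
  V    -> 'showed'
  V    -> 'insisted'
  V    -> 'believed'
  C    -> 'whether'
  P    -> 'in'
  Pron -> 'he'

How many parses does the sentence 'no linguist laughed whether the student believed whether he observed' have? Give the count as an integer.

[S [NP [Det no] [N linguist]] [VP [V laughed] [CP [C whether] [S [NP [Det the] [N student]] [VP [V believed] [CP [C whether] [S [NP [Pron he]] [VP [V observed]]]]]]]]]
No rule offers an alternative attachment or grouping for any span, so this is the only derivation.

1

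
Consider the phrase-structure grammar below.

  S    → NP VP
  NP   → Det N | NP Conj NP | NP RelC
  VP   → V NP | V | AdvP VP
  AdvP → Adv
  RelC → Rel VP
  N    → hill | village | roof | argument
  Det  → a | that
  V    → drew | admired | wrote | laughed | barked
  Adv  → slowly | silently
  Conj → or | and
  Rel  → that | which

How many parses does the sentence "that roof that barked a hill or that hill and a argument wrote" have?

Two of the 5 distinct bracketings:
[S [NP [NP [NP [Det that] [N roof]] [RelC [Rel that] [VP [V barked] [NP [Det a] [N hill]]]]] [Conj or] [NP [NP [Det that] [N hill]] [Conj and] [NP [Det a] [N argument]]]] [VP [V wrote]]]
[S [NP [NP [NP [NP [Det that] [N roof]] [RelC [Rel that] [VP [V barked] [NP [Det a] [N hill]]]]] [Conj or] [NP [Det that] [N hill]]] [Conj and] [NP [Det a] [N argument]]] [VP [V wrote]]]
The trees differ in how a recursive rule is bracketed over the same span.

5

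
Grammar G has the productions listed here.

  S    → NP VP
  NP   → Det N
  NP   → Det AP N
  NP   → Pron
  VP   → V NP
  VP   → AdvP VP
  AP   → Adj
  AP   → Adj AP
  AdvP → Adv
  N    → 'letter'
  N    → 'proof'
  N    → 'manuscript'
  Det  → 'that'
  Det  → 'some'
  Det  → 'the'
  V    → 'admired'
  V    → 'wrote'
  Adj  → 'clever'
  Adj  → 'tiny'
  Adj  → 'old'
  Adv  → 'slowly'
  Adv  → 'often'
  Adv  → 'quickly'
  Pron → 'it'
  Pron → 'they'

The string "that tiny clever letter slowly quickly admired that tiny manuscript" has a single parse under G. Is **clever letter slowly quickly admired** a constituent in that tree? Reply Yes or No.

No

[S [NP [Det that] [AP [Adj tiny] [AP [Adj clever]]] [N letter]] [VP [AdvP [Adv slowly]] [VP [AdvP [Adv quickly]] [VP [V admired] [NP [Det that] [AP [Adj tiny]] [N manuscript]]]]]]
The smallest constituent containing 'clever letter slowly quickly admired' is the S spanning 'that tiny clever letter slowly quickly admired that tiny manuscript'; no single node in the tree dominates exactly the given words.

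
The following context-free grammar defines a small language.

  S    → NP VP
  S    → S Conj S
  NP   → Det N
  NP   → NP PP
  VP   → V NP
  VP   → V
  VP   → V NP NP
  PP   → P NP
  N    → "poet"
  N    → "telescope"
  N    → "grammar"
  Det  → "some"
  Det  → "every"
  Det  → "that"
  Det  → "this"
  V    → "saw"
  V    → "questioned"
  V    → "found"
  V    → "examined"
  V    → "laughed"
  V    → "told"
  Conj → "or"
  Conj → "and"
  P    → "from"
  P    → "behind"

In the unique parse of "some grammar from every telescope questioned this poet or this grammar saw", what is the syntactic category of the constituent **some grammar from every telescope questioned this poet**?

S

[S [S [NP [NP [Det some] [N grammar]] [PP [P from] [NP [Det every] [N telescope]]]] [VP [V questioned] [NP [Det this] [N poet]]]] [Conj or] [S [NP [Det this] [N grammar]] [VP [V saw]]]]
The span 'some grammar from every telescope questioned this poet' is the S node built by S → NP VP.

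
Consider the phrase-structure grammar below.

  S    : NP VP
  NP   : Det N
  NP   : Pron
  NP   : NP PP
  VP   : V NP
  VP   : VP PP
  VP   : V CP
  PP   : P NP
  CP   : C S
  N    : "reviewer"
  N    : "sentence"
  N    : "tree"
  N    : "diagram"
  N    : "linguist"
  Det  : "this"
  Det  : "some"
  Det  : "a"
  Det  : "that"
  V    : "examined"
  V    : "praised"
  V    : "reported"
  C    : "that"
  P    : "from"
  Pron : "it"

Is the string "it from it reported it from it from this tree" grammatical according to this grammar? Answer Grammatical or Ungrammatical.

[S [NP [NP [Pron it]] [PP [P from] [NP [Pron it]]]] [VP [V reported] [NP [NP [Pron it]] [PP [P from] [NP [NP [Pron it]] [PP [P from] [NP [Det this] [N tree]]]]]]]]
The bracketing above is licensed at every node by one of the given productions, with S at the root.

Grammatical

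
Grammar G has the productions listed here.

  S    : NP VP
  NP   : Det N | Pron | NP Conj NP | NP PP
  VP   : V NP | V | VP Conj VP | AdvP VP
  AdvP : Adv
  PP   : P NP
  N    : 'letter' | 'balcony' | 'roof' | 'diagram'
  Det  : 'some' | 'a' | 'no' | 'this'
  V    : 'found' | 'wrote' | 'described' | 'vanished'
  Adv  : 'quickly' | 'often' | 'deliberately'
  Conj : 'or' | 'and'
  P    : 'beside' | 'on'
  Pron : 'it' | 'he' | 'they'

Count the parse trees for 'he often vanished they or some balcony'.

1

[S [NP [Pron he]] [VP [AdvP [Adv often]] [VP [V vanished] [NP [NP [Pron they]] [Conj or] [NP [Det some] [N balcony]]]]]]
No rule offers an alternative attachment or grouping for any span, so this is the only derivation.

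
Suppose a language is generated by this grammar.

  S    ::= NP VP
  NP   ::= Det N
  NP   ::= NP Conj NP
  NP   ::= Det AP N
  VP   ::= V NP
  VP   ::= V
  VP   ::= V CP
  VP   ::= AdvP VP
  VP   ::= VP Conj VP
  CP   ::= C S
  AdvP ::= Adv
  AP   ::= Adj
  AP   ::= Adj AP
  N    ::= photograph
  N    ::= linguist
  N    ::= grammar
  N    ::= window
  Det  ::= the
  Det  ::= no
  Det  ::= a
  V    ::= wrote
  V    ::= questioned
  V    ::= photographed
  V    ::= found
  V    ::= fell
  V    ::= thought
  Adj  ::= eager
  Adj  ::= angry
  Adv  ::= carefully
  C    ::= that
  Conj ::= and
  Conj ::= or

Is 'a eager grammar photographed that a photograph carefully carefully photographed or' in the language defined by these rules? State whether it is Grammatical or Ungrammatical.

Ungrammatical

For S → NP VP, the only prefix that parses as NP is 'a eager grammar', but the remainder 'photographed that a photograph carefully carefully photographed or' is not a VP under these rules.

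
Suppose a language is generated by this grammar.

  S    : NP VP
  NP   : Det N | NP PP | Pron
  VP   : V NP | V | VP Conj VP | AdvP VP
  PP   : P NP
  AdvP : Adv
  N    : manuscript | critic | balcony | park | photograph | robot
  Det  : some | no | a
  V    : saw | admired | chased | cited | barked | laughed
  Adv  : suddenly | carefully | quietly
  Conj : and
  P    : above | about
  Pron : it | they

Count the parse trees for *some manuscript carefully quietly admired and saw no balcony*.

Two of the 3 distinct bracketings:
[S [NP [Det some] [N manuscript]] [VP [VP [AdvP [Adv carefully]] [VP [AdvP [Adv quietly]] [VP [V admired]]]] [Conj and] [VP [V saw] [NP [Det no] [N balcony]]]]]
[S [NP [Det some] [N manuscript]] [VP [AdvP [Adv carefully]] [VP [VP [AdvP [Adv quietly]] [VP [V admired]]] [Conj and] [VP [V saw] [NP [Det no] [N balcony]]]]]]
The trees differ in how a recursive rule is bracketed over the same span.

3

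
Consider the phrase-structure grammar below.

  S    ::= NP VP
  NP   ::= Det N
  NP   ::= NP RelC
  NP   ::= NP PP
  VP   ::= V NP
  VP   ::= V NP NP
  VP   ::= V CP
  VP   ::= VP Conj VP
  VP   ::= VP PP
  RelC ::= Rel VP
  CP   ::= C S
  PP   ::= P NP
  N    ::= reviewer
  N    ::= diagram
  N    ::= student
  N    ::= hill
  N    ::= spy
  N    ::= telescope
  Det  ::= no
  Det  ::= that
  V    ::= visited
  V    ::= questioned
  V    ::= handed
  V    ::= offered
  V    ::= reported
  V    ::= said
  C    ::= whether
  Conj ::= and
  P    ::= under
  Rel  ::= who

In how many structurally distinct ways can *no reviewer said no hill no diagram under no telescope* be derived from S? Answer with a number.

2

The two bracketings:
[S [NP [Det no] [N reviewer]] [VP [V said] [NP [Det no] [N hill]] [NP [NP [Det no] [N diagram]] [PP [P under] [NP [Det no] [N telescope]]]]]]
[S [NP [Det no] [N reviewer]] [VP [VP [V said] [NP [Det no] [N hill]] [NP [Det no] [N diagram]]] [PP [P under] [NP [Det no] [N telescope]]]]]
The difference turns on whether NP → NP PP is used at the relevant span, versus an alternative expansion of NP.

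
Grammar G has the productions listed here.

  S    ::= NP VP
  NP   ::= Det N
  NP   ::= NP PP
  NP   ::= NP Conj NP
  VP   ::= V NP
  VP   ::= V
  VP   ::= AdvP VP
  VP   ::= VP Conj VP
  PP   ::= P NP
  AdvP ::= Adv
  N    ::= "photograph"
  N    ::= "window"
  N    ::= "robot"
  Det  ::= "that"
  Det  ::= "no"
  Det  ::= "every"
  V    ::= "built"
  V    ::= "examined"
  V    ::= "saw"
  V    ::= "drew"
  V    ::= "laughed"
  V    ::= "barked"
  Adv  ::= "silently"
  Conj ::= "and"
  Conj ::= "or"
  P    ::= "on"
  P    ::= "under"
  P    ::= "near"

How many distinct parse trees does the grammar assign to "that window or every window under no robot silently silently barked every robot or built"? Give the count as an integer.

Two of the 6 distinct bracketings:
[S [NP [NP [NP [Det that] [N window]] [Conj or] [NP [Det every] [N window]]] [PP [P under] [NP [Det no] [N robot]]]] [VP [AdvP [Adv silently]] [VP [AdvP [Adv silently]] [VP [VP [V barked] [NP [Det every] [N robot]]] [Conj or] [VP [V built]]]]]]
[S [NP [NP [NP [Det that] [N window]] [Conj or] [NP [Det every] [N window]]] [PP [P under] [NP [Det no] [N robot]]]] [VP [AdvP [Adv silently]] [VP [VP [AdvP [Adv silently]] [VP [V barked] [NP [Det every] [N robot]]]] [Conj or] [VP [V built]]]]]
The trees differ in how a recursive rule is bracketed over the same span.

6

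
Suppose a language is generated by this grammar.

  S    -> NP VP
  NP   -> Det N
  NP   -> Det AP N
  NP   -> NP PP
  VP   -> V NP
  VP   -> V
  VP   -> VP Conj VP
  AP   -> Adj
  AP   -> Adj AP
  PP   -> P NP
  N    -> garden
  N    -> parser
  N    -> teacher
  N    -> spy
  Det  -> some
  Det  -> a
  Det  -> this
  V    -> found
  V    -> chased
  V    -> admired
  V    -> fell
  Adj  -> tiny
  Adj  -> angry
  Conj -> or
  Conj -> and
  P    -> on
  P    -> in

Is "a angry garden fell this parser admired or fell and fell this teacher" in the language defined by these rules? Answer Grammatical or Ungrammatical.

Ungrammatical

For S → NP VP, the only prefix that parses as NP is 'a angry garden', but the remainder 'fell this parser admired or fell and fell this teacher' is not a VP under these rules.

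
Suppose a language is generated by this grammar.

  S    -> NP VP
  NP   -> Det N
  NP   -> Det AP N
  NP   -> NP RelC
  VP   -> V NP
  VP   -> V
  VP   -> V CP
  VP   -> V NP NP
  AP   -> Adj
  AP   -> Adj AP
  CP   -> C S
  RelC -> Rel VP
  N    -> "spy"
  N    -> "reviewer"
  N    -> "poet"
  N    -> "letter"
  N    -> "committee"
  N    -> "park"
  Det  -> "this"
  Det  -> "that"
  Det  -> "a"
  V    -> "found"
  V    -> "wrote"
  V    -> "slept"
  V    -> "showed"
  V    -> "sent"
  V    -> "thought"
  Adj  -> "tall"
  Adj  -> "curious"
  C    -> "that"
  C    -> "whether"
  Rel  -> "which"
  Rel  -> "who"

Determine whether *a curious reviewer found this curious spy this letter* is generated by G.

S
  NP
    Det: a
    AP
      Adj: curious
    N: reviewer
  VP
    V: found
    NP
      Det: this
      AP
        Adj: curious
      N: spy
    NP
      Det: this
      N: letter
Each bracket corresponds to one application of a listed rule, so the string is derivable from S.

Grammatical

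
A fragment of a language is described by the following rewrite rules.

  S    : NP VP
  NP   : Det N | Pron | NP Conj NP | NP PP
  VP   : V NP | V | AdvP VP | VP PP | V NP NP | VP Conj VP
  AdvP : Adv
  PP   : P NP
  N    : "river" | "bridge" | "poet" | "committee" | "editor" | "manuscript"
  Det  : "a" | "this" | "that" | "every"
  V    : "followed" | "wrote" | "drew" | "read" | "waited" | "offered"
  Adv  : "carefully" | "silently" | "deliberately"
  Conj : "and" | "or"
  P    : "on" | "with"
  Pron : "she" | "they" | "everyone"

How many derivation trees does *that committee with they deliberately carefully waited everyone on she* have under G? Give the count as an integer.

Two of the 4 distinct bracketings:
[S [NP [NP [Det that] [N committee]] [PP [P with] [NP [Pron they]]]] [VP [AdvP [Adv deliberately]] [VP [AdvP [Adv carefully]] [VP [V waited] [NP [NP [Pron everyone]] [PP [P on] [NP [Pron she]]]]]]]]
[S [NP [NP [Det that] [N committee]] [PP [P with] [NP [Pron they]]]] [VP [AdvP [Adv deliberately]] [VP [AdvP [Adv carefully]] [VP [VP [V waited] [NP [Pron everyone]]] [PP [P on] [NP [Pron she]]]]]]]
The difference turns on whether VP → VP PP is used at the relevant span, versus an alternative expansion of VP.

4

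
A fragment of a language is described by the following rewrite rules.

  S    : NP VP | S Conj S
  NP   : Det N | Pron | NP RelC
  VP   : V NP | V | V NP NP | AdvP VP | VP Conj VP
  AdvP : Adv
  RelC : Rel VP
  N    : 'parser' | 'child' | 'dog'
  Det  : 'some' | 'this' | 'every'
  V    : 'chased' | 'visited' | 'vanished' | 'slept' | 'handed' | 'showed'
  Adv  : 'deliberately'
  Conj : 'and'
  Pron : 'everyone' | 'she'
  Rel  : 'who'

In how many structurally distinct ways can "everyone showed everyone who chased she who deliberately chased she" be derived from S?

6

Two of the 6 distinct bracketings:
[S [NP [Pron everyone]] [VP [V showed] [NP [NP [Pron everyone]] [RelC [Rel who] [VP [V chased] [NP [NP [Pron she]] [RelC [Rel who] [VP [AdvP [Adv deliberately]] [VP [V chased] [NP [Pron she]]]]]]]]]]]
[S [NP [Pron everyone]] [VP [V showed] [NP [NP [Pron everyone]] [RelC [Rel who] [VP [V chased] [NP [NP [Pron she]] [RelC [Rel who] [VP [AdvP [Adv deliberately]] [VP [V chased]]]]] [NP [Pron she]]]]]]]
The difference turns on whether VP → V is used at the relevant span, versus an alternative expansion of VP.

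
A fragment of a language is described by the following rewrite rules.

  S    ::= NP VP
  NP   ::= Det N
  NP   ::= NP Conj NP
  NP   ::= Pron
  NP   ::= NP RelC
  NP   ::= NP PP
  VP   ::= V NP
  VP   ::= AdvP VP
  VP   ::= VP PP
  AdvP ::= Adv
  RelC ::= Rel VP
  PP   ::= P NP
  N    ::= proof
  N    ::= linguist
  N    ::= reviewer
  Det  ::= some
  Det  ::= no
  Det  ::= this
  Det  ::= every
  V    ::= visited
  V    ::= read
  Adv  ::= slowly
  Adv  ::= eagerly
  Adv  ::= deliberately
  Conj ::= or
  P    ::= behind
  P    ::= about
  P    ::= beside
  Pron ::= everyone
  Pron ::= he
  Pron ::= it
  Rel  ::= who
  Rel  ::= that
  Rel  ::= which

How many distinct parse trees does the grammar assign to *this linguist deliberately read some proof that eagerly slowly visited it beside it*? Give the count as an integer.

7

Two of the 7 distinct bracketings:
[S [NP [Det this] [N linguist]] [VP [AdvP [Adv deliberately]] [VP [V read] [NP [NP [Det some] [N proof]] [RelC [Rel that] [VP [AdvP [Adv eagerly]] [VP [AdvP [Adv slowly]] [VP [V visited] [NP [NP [Pron it]] [PP [P beside] [NP [Pron it]]]]]]]]]]]]
[S [NP [Det this] [N linguist]] [VP [AdvP [Adv deliberately]] [VP [V read] [NP [NP [Det some] [N proof]] [RelC [Rel that] [VP [AdvP [Adv eagerly]] [VP [AdvP [Adv slowly]] [VP [VP [V visited] [NP [Pron it]]] [PP [P beside] [NP [Pron it]]]]]]]]]]]
The difference turns on whether NP → NP PP is used at the relevant span, versus an alternative expansion of NP.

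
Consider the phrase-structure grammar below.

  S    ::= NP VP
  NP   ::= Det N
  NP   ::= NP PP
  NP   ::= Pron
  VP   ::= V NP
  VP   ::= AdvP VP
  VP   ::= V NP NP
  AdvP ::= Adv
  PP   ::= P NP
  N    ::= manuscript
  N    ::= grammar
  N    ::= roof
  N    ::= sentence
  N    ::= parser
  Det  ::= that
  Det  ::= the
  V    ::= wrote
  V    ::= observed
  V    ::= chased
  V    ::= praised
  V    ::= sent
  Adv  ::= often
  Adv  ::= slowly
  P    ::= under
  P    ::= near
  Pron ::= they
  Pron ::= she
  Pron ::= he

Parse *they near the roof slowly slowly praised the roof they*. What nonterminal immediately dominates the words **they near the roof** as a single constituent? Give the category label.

NP

S
  NP
    NP
      Pron: they
    PP
      P: near
      NP
        Det: the
        N: roof
  VP
    AdvP
      Adv: slowly
    VP
      AdvP
        Adv: slowly
      VP
        V: praised
        NP
          Det: the
          N: roof
        NP
          Pron: they
The span 'they near the roof' is the NP node built by NP → NP PP.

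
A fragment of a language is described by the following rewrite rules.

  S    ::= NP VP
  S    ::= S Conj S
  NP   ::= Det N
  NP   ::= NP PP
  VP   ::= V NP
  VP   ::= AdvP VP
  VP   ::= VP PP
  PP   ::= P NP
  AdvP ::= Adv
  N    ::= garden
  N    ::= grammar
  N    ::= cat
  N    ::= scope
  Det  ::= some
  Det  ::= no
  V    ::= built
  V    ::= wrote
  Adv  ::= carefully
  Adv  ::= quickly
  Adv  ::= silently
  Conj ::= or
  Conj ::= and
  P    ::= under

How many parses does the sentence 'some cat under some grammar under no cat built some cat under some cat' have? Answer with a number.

Two of the 4 distinct bracketings:
[S [NP [NP [Det some] [N cat]] [PP [P under] [NP [NP [Det some] [N grammar]] [PP [P under] [NP [Det no] [N cat]]]]]] [VP [V built] [NP [NP [Det some] [N cat]] [PP [P under] [NP [Det some] [N cat]]]]]]
[S [NP [NP [Det some] [N cat]] [PP [P under] [NP [NP [Det some] [N grammar]] [PP [P under] [NP [Det no] [N cat]]]]]] [VP [VP [V built] [NP [Det some] [N cat]]] [PP [P under] [NP [Det some] [N cat]]]]]
The difference turns on whether VP → VP PP is used at the relevant span, versus an alternative expansion of VP.

4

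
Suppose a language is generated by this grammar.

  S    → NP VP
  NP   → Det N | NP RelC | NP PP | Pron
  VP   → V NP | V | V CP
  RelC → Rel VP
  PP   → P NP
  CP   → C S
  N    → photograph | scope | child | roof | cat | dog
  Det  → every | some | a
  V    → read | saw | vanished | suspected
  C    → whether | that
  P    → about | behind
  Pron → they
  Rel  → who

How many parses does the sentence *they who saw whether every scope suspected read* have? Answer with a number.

[S [NP [NP [Pron they]] [RelC [Rel who] [VP [V saw] [CP [C whether] [S [NP [Det every] [N scope]] [VP [V suspected]]]]]]] [VP [V read]]]
No rule offers an alternative attachment or grouping for any span, so this is the only derivation.

1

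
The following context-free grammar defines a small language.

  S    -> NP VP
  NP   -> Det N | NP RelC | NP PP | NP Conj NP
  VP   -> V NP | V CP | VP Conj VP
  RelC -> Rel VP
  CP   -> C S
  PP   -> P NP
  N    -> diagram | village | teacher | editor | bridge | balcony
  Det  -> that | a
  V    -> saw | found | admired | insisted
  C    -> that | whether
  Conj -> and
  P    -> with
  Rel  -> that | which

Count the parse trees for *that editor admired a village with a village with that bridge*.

The two bracketings:
[S [NP [Det that] [N editor]] [VP [V admired] [NP [NP [Det a] [N village]] [PP [P with] [NP [NP [Det a] [N village]] [PP [P with] [NP [Det that] [N bridge]]]]]]]]
[S [NP [Det that] [N editor]] [VP [V admired] [NP [NP [NP [Det a] [N village]] [PP [P with] [NP [Det a] [N village]]]] [PP [P with] [NP [Det that] [N bridge]]]]]]
The trees differ in how a recursive rule is bracketed over the same span.

2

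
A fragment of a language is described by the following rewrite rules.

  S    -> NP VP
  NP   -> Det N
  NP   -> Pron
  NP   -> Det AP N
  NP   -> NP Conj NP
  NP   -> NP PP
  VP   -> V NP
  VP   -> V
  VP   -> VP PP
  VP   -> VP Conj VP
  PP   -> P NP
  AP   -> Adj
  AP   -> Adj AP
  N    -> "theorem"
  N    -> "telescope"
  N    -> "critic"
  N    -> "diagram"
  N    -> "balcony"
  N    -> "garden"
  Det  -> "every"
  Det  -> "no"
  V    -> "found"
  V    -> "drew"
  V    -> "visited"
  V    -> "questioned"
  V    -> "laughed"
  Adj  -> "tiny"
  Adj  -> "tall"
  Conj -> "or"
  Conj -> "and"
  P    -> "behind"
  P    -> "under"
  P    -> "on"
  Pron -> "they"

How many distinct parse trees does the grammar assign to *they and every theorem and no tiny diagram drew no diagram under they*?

Two of the 4 distinct bracketings:
[S [NP [NP [Pron they]] [Conj and] [NP [NP [Det every] [N theorem]] [Conj and] [NP [Det no] [AP [Adj tiny]] [N diagram]]]] [VP [V drew] [NP [NP [Det no] [N diagram]] [PP [P under] [NP [Pron they]]]]]]
[S [NP [NP [Pron they]] [Conj and] [NP [NP [Det every] [N theorem]] [Conj and] [NP [Det no] [AP [Adj tiny]] [N diagram]]]] [VP [VP [V drew] [NP [Det no] [N diagram]]] [PP [P under] [NP [Pron they]]]]]
The difference turns on whether NP → NP PP is used at the relevant span, versus an alternative expansion of NP.

4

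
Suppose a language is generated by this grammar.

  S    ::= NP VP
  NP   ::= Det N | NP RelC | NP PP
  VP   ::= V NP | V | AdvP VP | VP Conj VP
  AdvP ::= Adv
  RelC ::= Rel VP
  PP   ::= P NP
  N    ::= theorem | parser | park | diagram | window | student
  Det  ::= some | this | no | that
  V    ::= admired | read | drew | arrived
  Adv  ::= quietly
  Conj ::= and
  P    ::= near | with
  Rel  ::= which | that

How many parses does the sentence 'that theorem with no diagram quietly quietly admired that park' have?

1

[S [NP [NP [Det that] [N theorem]] [PP [P with] [NP [Det no] [N diagram]]]] [VP [AdvP [Adv quietly]] [VP [AdvP [Adv quietly]] [VP [V admired] [NP [Det that] [N park]]]]]]
No rule offers an alternative attachment or grouping for any span, so this is the only derivation.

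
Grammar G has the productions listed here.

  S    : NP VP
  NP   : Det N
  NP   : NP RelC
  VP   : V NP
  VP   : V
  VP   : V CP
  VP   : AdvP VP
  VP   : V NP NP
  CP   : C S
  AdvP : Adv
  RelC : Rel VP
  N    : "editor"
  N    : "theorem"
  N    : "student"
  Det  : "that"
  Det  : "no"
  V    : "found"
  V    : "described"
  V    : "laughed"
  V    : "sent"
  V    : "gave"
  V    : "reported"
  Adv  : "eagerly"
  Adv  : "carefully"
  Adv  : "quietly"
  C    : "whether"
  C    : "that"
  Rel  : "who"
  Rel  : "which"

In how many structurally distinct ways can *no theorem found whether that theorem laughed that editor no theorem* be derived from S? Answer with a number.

1

[S [NP [Det no] [N theorem]] [VP [V found] [CP [C whether] [S [NP [Det that] [N theorem]] [VP [V laughed] [NP [Det that] [N editor]] [NP [Det no] [N theorem]]]]]]]
No rule offers an alternative attachment or grouping for any span, so this is the only derivation.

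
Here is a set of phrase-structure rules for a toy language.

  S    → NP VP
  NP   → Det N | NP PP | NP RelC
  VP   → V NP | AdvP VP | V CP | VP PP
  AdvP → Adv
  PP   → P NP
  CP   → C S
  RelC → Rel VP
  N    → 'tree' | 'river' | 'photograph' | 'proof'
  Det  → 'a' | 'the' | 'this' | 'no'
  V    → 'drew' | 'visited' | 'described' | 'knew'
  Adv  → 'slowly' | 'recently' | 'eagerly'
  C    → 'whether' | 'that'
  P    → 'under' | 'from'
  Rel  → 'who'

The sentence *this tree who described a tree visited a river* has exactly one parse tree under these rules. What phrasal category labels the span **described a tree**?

VP

S
  NP
    NP
      Det: this
      N: tree
    RelC
      Rel: who
      VP
        V: described
        NP
          Det: a
          N: tree
  VP
    V: visited
    NP
      Det: a
      N: river
The span 'described a tree' is the VP node built by VP → V NP.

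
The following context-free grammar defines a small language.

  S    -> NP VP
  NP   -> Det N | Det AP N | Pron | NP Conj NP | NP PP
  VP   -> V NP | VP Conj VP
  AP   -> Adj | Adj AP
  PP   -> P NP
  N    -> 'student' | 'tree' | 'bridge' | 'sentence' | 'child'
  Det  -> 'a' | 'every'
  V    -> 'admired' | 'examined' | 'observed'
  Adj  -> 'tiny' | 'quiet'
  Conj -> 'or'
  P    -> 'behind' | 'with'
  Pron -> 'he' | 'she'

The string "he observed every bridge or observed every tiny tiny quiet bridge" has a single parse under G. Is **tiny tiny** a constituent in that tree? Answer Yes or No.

[S [NP [Pron he]] [VP [VP [V observed] [NP [Det every] [N bridge]]] [Conj or] [VP [V observed] [NP [Det every] [AP [Adj tiny] [AP [Adj tiny] [AP [Adj quiet]]]] [N bridge]]]]]
The smallest constituent containing 'tiny tiny' is the AP spanning 'tiny tiny quiet'; no single node in the tree dominates exactly the given words.

No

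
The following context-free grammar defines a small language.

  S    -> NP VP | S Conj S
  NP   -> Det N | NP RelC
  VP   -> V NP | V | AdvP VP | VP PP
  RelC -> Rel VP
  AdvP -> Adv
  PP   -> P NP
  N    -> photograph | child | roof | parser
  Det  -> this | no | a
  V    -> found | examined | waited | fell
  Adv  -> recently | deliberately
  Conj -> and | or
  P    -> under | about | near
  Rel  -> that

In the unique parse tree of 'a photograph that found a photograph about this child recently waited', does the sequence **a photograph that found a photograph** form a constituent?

No

[S [NP [NP [Det a] [N photograph]] [RelC [Rel that] [VP [VP [V found] [NP [Det a] [N photograph]]] [PP [P about] [NP [Det this] [N child]]]]]] [VP [AdvP [Adv recently]] [VP [V waited]]]]
The smallest constituent containing 'a photograph that found a photograph' is the NP spanning 'a photograph that found a photograph about this child'; no single node in the tree dominates exactly the given words.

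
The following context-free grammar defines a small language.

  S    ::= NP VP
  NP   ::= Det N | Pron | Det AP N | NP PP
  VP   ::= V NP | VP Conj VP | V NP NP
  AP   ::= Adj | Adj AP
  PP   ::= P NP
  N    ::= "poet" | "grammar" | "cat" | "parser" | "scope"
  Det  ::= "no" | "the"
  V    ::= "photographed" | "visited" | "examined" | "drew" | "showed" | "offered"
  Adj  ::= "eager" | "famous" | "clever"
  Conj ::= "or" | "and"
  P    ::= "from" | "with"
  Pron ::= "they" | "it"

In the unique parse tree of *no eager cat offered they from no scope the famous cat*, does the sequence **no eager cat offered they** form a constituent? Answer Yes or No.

[S [NP [Det no] [AP [Adj eager]] [N cat]] [VP [V offered] [NP [NP [Pron they]] [PP [P from] [NP [Det no] [N scope]]]] [NP [Det the] [AP [Adj famous]] [N cat]]]]
The smallest constituent containing 'no eager cat offered they' is the S spanning 'no eager cat offered they from no scope the famous cat'; no single node in the tree dominates exactly the given words.

No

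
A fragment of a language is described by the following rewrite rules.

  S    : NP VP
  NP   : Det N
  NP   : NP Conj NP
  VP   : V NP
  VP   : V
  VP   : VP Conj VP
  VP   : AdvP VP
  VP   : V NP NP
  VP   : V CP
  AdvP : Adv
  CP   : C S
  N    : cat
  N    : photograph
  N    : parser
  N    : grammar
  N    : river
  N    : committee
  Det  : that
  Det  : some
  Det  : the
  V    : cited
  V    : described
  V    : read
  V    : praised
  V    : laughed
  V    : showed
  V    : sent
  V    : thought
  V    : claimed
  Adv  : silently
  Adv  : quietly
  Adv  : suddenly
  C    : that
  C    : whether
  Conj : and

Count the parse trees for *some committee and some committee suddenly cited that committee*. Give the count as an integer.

1

[S [NP [NP [Det some] [N committee]] [Conj and] [NP [Det some] [N committee]]] [VP [AdvP [Adv suddenly]] [VP [V cited] [NP [Det that] [N committee]]]]]
No rule offers an alternative attachment or grouping for any span, so this is the only derivation.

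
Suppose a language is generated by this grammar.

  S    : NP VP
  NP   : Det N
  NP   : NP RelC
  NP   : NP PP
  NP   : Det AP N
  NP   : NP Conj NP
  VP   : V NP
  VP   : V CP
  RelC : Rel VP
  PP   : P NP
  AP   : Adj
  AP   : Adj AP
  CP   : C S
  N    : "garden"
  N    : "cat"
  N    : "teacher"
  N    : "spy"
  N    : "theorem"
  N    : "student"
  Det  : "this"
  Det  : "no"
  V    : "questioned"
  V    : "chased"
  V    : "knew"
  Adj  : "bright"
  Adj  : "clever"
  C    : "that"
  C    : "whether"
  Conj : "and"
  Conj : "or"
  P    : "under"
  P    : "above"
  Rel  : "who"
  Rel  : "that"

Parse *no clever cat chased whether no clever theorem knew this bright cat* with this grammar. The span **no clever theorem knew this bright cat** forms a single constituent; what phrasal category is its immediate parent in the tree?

[S [NP [Det no] [AP [Adj clever]] [N cat]] [VP [V chased] [CP [C whether] [S [NP [Det no] [AP [Adj clever]] [N theorem]] [VP [V knew] [NP [Det this] [AP [Adj bright]] [N cat]]]]]]]
The span 'no clever theorem knew this bright cat' is the S node built by S → NP VP.
Its mother is the CP built by CP → C S.

CP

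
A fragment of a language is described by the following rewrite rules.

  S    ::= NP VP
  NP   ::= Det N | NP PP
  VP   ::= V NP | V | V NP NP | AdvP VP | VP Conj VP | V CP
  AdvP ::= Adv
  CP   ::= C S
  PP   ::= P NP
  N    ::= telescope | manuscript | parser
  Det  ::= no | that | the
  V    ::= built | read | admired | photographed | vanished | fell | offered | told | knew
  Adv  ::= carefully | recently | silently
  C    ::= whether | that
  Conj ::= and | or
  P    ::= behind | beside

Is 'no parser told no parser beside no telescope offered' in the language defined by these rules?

For S → NP VP, the only prefix that parses as NP is 'no parser', but the remainder 'told no parser beside no telescope offered' is not a VP under these rules.

Ungrammatical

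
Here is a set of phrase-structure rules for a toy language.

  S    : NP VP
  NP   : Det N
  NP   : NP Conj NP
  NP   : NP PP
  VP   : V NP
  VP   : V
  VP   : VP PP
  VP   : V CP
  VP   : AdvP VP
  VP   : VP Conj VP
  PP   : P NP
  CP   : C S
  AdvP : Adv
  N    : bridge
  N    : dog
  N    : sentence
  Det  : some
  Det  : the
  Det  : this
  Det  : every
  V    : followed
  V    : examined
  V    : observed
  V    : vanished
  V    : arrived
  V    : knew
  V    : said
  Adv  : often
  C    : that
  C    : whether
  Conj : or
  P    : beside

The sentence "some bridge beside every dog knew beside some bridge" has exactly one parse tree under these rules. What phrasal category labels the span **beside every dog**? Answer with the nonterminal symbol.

S
  NP
    NP
      Det: some
      N: bridge
    PP
      P: beside
      NP
        Det: every
        N: dog
  VP
    VP
      V: knew
    PP
      P: beside
      NP
        Det: some
        N: bridge
The span 'beside every dog' is the PP node built by PP → P NP.

PP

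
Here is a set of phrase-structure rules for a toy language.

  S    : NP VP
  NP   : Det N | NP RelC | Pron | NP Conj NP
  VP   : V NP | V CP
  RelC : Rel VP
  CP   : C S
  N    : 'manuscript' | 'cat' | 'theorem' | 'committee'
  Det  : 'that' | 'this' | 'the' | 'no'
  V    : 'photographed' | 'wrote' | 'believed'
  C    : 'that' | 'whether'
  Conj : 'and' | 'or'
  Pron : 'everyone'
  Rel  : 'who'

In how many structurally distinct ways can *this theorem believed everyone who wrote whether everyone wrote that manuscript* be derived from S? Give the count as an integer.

[S [NP [Det this] [N theorem]] [VP [V believed] [NP [NP [Pron everyone]] [RelC [Rel who] [VP [V wrote] [CP [C whether] [S [NP [Pron everyone]] [VP [V wrote] [NP [Det that] [N manuscript]]]]]]]]]]
No rule offers an alternative attachment or grouping for any span, so this is the only derivation.

1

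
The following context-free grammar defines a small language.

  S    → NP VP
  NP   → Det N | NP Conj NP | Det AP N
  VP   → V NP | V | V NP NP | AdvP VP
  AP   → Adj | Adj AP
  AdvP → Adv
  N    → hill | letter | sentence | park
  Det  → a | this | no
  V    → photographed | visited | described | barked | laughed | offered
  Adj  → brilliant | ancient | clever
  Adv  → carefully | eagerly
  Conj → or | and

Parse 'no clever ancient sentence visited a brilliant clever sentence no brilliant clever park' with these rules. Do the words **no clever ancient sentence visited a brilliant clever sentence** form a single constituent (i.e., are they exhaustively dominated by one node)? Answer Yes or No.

No

[S [NP [Det no] [AP [Adj clever] [AP [Adj ancient]]] [N sentence]] [VP [V visited] [NP [Det a] [AP [Adj brilliant] [AP [Adj clever]]] [N sentence]] [NP [Det no] [AP [Adj brilliant] [AP [Adj clever]]] [N park]]]]
The smallest constituent containing 'no clever ancient sentence visited a brilliant clever sentence' is the S spanning 'no clever ancient sentence visited a brilliant clever sentence no brilliant clever park'; no single node in the tree dominates exactly the given words.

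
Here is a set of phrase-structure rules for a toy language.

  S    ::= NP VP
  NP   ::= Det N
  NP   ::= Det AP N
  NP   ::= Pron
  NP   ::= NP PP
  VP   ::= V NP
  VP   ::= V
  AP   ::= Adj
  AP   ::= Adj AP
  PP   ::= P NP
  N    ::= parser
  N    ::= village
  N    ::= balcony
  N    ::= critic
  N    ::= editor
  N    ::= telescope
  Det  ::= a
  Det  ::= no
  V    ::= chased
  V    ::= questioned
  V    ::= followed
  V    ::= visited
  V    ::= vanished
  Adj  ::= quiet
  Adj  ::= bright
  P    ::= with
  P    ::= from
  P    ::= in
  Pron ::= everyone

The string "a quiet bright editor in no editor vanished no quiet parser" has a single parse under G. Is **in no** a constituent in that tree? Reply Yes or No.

No

[S [NP [NP [Det a] [AP [Adj quiet] [AP [Adj bright]]] [N editor]] [PP [P in] [NP [Det no] [N editor]]]] [VP [V vanished] [NP [Det no] [AP [Adj quiet]] [N parser]]]]
The smallest constituent containing 'in no' is the PP spanning 'in no editor'; no single node in the tree dominates exactly the given words.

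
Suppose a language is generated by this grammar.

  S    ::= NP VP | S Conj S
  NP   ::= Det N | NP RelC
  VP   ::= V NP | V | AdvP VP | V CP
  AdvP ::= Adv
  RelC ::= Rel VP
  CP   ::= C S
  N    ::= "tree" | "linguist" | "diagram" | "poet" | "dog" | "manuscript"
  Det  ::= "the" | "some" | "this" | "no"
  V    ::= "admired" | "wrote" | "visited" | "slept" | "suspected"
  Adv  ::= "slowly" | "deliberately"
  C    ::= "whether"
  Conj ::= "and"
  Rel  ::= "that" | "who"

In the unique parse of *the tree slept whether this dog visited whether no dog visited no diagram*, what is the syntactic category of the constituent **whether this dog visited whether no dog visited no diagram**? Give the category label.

CP

[S [NP [Det the] [N tree]] [VP [V slept] [CP [C whether] [S [NP [Det this] [N dog]] [VP [V visited] [CP [C whether] [S [NP [Det no] [N dog]] [VP [V visited] [NP [Det no] [N diagram]]]]]]]]]]
The span 'whether this dog visited whether no dog visited no diagram' is the CP node built by CP → C S.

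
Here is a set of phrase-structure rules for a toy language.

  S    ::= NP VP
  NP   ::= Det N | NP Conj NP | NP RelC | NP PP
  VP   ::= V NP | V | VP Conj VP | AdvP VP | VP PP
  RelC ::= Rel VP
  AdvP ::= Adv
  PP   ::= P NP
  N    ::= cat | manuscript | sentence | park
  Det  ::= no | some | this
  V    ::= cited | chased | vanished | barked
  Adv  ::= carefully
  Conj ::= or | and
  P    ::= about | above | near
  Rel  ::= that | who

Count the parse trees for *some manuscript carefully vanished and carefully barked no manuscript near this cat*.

9

Two of the 9 distinct bracketings:
[S [NP [Det some] [N manuscript]] [VP [VP [AdvP [Adv carefully]] [VP [V vanished]]] [Conj and] [VP [AdvP [Adv carefully]] [VP [V barked] [NP [NP [Det no] [N manuscript]] [PP [P near] [NP [Det this] [N cat]]]]]]]]
[S [NP [Det some] [N manuscript]] [VP [VP [AdvP [Adv carefully]] [VP [V vanished]]] [Conj and] [VP [AdvP [Adv carefully]] [VP [VP [V barked] [NP [Det no] [N manuscript]]] [PP [P near] [NP [Det this] [N cat]]]]]]]
The difference turns on whether NP → NP PP is used at the relevant span, versus an alternative expansion of NP.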